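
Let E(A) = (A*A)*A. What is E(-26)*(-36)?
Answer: 632736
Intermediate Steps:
E(A) = A³ (E(A) = A²*A = A³)
E(-26)*(-36) = (-26)³*(-36) = -17576*(-36) = 632736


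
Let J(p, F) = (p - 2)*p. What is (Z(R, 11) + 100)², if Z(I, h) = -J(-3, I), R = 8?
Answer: 7225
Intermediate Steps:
J(p, F) = p*(-2 + p) (J(p, F) = (-2 + p)*p = p*(-2 + p))
Z(I, h) = -15 (Z(I, h) = -(-3)*(-2 - 3) = -(-3)*(-5) = -1*15 = -15)
(Z(R, 11) + 100)² = (-15 + 100)² = 85² = 7225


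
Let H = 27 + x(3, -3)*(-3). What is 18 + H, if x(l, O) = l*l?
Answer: 18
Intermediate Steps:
x(l, O) = l**2
H = 0 (H = 27 + 3**2*(-3) = 27 + 9*(-3) = 27 - 27 = 0)
18 + H = 18 + 0 = 18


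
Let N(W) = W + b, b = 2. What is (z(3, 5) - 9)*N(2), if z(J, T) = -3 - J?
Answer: -60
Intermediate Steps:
N(W) = 2 + W (N(W) = W + 2 = 2 + W)
(z(3, 5) - 9)*N(2) = ((-3 - 1*3) - 9)*(2 + 2) = ((-3 - 3) - 9)*4 = (-6 - 9)*4 = -15*4 = -60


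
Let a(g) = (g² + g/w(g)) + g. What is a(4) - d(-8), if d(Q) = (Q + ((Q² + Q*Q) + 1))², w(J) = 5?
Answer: -73101/5 ≈ -14620.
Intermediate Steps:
a(g) = g² + 6*g/5 (a(g) = (g² + g/5) + g = g² + 6*g/5)
d(Q) = (1 + Q + 2*Q²)² (d(Q) = (Q + ((Q² + Q²) + 1))² = (Q + (2*Q² + 1))² = (Q + (1 + 2*Q²))² = (1 + Q + 2*Q²)²)
a(4) - d(-8) = (⅕)*4*(6 + 5*4) - (1 - 8 + 2*(-8)²)² = (⅕)*4*(6 + 20) - (1 - 8 + 2*64)² = (⅕)*4*26 - (1 - 8 + 128)² = 104/5 - 1*121² = 104/5 - 1*14641 = 104/5 - 14641 = -73101/5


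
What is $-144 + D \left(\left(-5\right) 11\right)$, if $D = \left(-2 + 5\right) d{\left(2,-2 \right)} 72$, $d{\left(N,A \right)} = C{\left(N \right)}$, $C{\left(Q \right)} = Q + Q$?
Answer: $-47664$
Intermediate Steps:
$C{\left(Q \right)} = 2 Q$
$d{\left(N,A \right)} = 2 N$
$D = 864$ ($D = \left(-2 + 5\right) 2 \cdot 2 \cdot 72 = 3 \cdot 4 \cdot 72 = 12 \cdot 72 = 864$)
$-144 + D \left(\left(-5\right) 11\right) = -144 + 864 \left(\left(-5\right) 11\right) = -144 + 864 \left(-55\right) = -144 - 47520 = -47664$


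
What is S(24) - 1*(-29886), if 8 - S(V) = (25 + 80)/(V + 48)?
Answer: 717421/24 ≈ 29893.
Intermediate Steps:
S(V) = 8 - 105/(48 + V) (S(V) = 8 - (25 + 80)/(V + 48) = 8 - 105/(48 + V))
S(24) - 1*(-29886) = (279 + 8*24)/(48 + 24) - 1*(-29886) = (279 + 192)/72 + 29886 = (1/72)*471 + 29886 = 157/24 + 29886 = 717421/24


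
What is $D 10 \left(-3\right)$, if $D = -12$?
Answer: $360$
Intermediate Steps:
$D 10 \left(-3\right) = \left(-12\right) 10 \left(-3\right) = \left(-120\right) \left(-3\right) = 360$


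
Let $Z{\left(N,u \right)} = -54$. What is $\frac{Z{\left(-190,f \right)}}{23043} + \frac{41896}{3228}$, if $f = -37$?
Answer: $\frac{80436268}{6198567} \approx 12.977$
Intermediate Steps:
$\frac{Z{\left(-190,f \right)}}{23043} + \frac{41896}{3228} = - \frac{54}{23043} + \frac{41896}{3228} = \left(-54\right) \frac{1}{23043} + 41896 \cdot \frac{1}{3228} = - \frac{18}{7681} + \frac{10474}{807} = \frac{80436268}{6198567}$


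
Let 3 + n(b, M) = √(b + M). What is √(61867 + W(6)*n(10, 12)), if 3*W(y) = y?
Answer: √(61861 + 2*√22) ≈ 248.74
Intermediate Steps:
n(b, M) = -3 + √(M + b) (n(b, M) = -3 + √(b + M) = -3 + √(M + b))
W(y) = y/3
√(61867 + W(6)*n(10, 12)) = √(61867 + ((⅓)*6)*(-3 + √(12 + 10))) = √(61867 + 2*(-3 + √22)) = √(61867 + (-6 + 2*√22)) = √(61861 + 2*√22)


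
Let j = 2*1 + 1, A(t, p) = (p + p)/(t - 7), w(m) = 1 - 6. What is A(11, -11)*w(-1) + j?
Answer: 61/2 ≈ 30.500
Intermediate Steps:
w(m) = -5
A(t, p) = 2*p/(-7 + t) (A(t, p) = (2*p)/(-7 + t) = 2*p/(-7 + t))
j = 3 (j = 2 + 1 = 3)
A(11, -11)*w(-1) + j = (2*(-11)/(-7 + 11))*(-5) + 3 = (2*(-11)/4)*(-5) + 3 = (2*(-11)*(¼))*(-5) + 3 = -11/2*(-5) + 3 = 55/2 + 3 = 61/2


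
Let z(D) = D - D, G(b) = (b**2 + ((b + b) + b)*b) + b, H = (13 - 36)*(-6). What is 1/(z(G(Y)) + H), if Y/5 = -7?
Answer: 1/138 ≈ 0.0072464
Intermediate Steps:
H = 138 (H = -23*(-6) = 138)
Y = -35 (Y = 5*(-7) = -35)
G(b) = b + 4*b**2 (G(b) = (b**2 + (2*b + b)*b) + b = (b**2 + (3*b)*b) + b = (b**2 + 3*b**2) + b = 4*b**2 + b = b + 4*b**2)
z(D) = 0
1/(z(G(Y)) + H) = 1/(0 + 138) = 1/138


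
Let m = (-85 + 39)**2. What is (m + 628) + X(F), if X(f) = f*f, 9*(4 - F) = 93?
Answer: 25057/9 ≈ 2784.1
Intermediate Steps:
F = -19/3 (F = 4 - 1/9*93 = 4 - 31/3 = -19/3 ≈ -6.3333)
X(f) = f**2
m = 2116 (m = (-46)**2 = 2116)
(m + 628) + X(F) = (2116 + 628) + (-19/3)**2 = 2744 + 361/9 = 25057/9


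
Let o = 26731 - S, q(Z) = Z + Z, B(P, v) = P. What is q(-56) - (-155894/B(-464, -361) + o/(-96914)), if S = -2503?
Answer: -107080709/239192 ≈ -447.68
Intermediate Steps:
q(Z) = 2*Z
o = 29234 (o = 26731 - 1*(-2503) = 26731 + 2503 = 29234)
q(-56) - (-155894/B(-464, -361) + o/(-96914)) = 2*(-56) - (-155894/(-464) + 29234/(-96914)) = -112 - (-155894*(-1/464) + 29234*(-1/96914)) = -112 - (77947/232 - 311/1031) = -112 - 1*80291205/239192 = -112 - 80291205/239192 = -107080709/239192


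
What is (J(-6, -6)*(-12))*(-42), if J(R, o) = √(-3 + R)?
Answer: 1512*I ≈ 1512.0*I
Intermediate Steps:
(J(-6, -6)*(-12))*(-42) = (√(-3 - 6)*(-12))*(-42) = (√(-9)*(-12))*(-42) = ((3*I)*(-12))*(-42) = -36*I*(-42) = 1512*I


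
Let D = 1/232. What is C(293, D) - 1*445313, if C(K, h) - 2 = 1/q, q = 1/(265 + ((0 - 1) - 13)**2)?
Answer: -444850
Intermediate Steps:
D = 1/232 ≈ 0.0043103
q = 1/461 (q = 1/(265 + (-1 - 13)**2) = 1/(265 + (-14)**2) = 1/(265 + 196) = 1/461 ≈ 0.0021692)
C(K, h) = 463 (C(K, h) = 2 + 1/(1/461) = 2 + 461 = 463)
C(293, D) - 1*445313 = 463 - 1*445313 = 463 - 445313 = -444850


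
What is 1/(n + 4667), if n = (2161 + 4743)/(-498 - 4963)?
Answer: 5461/25479583 ≈ 0.00021433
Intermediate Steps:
n = -6904/5461 (n = 6904/(-5461) = 6904*(-1/5461) = -6904/5461 ≈ -1.2642)
1/(n + 4667) = 1/(-6904/5461 + 4667) = 1/(25479583/5461) = 5461/25479583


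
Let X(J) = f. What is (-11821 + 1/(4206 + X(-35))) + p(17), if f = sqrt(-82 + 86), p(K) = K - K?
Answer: -49742767/4208 ≈ -11821.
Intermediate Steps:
p(K) = 0
f = 2 (f = sqrt(4) = 2)
X(J) = 2
(-11821 + 1/(4206 + X(-35))) + p(17) = (-11821 + 1/(4206 + 2)) + 0 = (-11821 + 1/4208) + 0 = -49742767/4208 + 0 = -49742767/4208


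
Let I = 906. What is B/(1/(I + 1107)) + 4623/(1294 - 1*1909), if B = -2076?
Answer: -856694081/205 ≈ -4.1790e+6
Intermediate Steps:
B/(1/(I + 1107)) + 4623/(1294 - 1*1909) = -2076/(1/(906 + 1107)) + 4623/(1294 - 1*1909) = -2076/(1/2013) + 4623/(1294 - 1909) = -2076/1/2013 + 4623/(-615) = -2076*2013 + 4623*(-1/615) = -4178988 - 1541/205 = -856694081/205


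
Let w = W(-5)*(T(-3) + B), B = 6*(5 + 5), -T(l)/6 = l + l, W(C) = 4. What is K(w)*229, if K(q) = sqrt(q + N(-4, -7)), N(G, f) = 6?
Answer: 229*sqrt(390) ≈ 4522.4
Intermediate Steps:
T(l) = -12*l (T(l) = -6*(l + l) = -12*l)
B = 60 (B = 6*10 = 60)
w = 384 (w = 4*(-12*(-3) + 60) = 4*(36 + 60) = 4*96 = 384)
K(q) = sqrt(6 + q) (K(q) = sqrt(q + 6) = sqrt(6 + q))
K(w)*229 = sqrt(6 + 384)*229 = sqrt(390)*229 = 229*sqrt(390)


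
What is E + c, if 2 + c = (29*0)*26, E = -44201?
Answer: -44203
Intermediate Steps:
c = -2 (c = -2 + (29*0)*26 = -2 + 0*26 = -2 + 0 = -2)
E + c = -44201 - 2 = -44203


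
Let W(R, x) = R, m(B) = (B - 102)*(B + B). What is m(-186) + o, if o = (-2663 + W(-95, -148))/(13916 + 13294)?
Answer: 1457583901/13605 ≈ 1.0714e+5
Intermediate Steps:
m(B) = 2*B*(-102 + B) (m(B) = (-102 + B)*(2*B) = 2*B*(-102 + B))
o = -1379/13605 (o = (-2663 - 95)/(13916 + 13294) = -2758/27210 = -2758*1/27210 = -1379/13605 ≈ -0.10136)
m(-186) + o = 2*(-186)*(-102 - 186) - 1379/13605 = 2*(-186)*(-288) - 1379/13605 = 107136 - 1379/13605 = 1457583901/13605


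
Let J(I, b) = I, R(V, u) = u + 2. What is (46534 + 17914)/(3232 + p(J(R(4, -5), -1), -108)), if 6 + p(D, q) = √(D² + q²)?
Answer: 207909248/10395403 - 193344*√1297/10395403 ≈ 19.330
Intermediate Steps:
R(V, u) = 2 + u
p(D, q) = -6 + √(D² + q²)
(46534 + 17914)/(3232 + p(J(R(4, -5), -1), -108)) = (46534 + 17914)/(3232 + (-6 + √((2 - 5)² + (-108)²))) = 64448/(3232 + (-6 + √((-3)² + 11664))) = 64448/(3232 + (-6 + √(9 + 11664))) = 64448/(3232 + (-6 + √11673)) = 64448/(3232 + (-6 + 3*√1297)) = 64448/(3226 + 3*√1297)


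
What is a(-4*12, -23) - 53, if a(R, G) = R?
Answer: -101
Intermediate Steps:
a(-4*12, -23) - 53 = -4*12 - 53 = -48 - 53 = -101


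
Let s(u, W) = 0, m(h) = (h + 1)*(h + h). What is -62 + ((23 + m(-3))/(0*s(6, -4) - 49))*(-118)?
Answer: 156/7 ≈ 22.286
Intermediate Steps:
m(h) = 2*h*(1 + h) (m(h) = (1 + h)*(2*h) = 2*h*(1 + h))
-62 + ((23 + m(-3))/(0*s(6, -4) - 49))*(-118) = -62 + ((23 + 2*(-3)*(1 - 3))/(0*0 - 49))*(-118) = -62 + ((23 + 2*(-3)*(-2))/(0 - 49))*(-118) = -62 + ((23 + 12)/(-49))*(-118) = -62 + (35*(-1/49))*(-118) = -62 - 5/7*(-118) = -62 + 590/7 = 156/7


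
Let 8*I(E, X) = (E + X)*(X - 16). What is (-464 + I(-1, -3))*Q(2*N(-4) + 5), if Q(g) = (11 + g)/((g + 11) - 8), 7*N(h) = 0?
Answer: -909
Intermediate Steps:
I(E, X) = (-16 + X)*(E + X)/8 (I(E, X) = ((E + X)*(X - 16))/8 = ((E + X)*(-16 + X))/8 = ((-16 + X)*(E + X))/8 = (-16 + X)*(E + X)/8)
N(h) = 0 (N(h) = (1/7)*0 = 0)
Q(g) = (11 + g)/(3 + g) (Q(g) = (11 + g)/((11 + g) - 8) = (11 + g)/(3 + g))
(-464 + I(-1, -3))*Q(2*N(-4) + 5) = (-464 + (-2*(-1) - 2*(-3) + (1/8)*(-3)**2 + (1/8)*(-1)*(-3)))*((11 + (2*0 + 5))/(3 + (2*0 + 5))) = (-464 + (2 + 6 + (1/8)*9 + 3/8))*((11 + (0 + 5))/(3 + (0 + 5))) = (-464 + (2 + 6 + 9/8 + 3/8))*((11 + 5)/(3 + 5)) = (-464 + 19/2)*(16/8) = -909*16/16 = -909/2*2 = -909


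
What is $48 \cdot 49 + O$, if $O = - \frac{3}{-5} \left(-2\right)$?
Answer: $\frac{11754}{5} \approx 2350.8$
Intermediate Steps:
$O = - \frac{6}{5}$ ($O = \left(-3\right) \left(- \frac{1}{5}\right) \left(-2\right) = \frac{3}{5} \left(-2\right) = - \frac{6}{5} \approx -1.2$)
$48 \cdot 49 + O = 48 \cdot 49 - \frac{6}{5} = 2352 - \frac{6}{5} = \frac{11754}{5}$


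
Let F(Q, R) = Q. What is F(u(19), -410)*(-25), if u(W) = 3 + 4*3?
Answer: -375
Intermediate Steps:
u(W) = 15 (u(W) = 3 + 12 = 15)
F(u(19), -410)*(-25) = 15*(-25) = -375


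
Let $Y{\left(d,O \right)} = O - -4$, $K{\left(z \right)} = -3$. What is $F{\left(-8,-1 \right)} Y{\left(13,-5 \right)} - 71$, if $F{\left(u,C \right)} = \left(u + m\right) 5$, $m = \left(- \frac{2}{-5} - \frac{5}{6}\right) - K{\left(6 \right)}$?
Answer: $- \frac{263}{6} \approx -43.833$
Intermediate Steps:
$Y{\left(d,O \right)} = 4 + O$ ($Y{\left(d,O \right)} = O + 4 = 4 + O$)
$m = \frac{77}{30}$ ($m = \left(- \frac{2}{-5} - \frac{5}{6}\right) - -3 = \left(\left(-2\right) \left(- \frac{1}{5}\right) - \frac{5}{6}\right) + 3 = \left(\frac{2}{5} - \frac{5}{6}\right) + 3 = - \frac{13}{30} + 3 = \frac{77}{30} \approx 2.5667$)
$F{\left(u,C \right)} = \frac{77}{6} + 5 u$ ($F{\left(u,C \right)} = \left(u + \frac{77}{30}\right) 5 = \left(\frac{77}{30} + u\right) 5 = \frac{77}{6} + 5 u$)
$F{\left(-8,-1 \right)} Y{\left(13,-5 \right)} - 71 = \left(\frac{77}{6} + 5 \left(-8\right)\right) \left(4 - 5\right) - 71 = \left(\frac{77}{6} - 40\right) \left(-1\right) - 71 = \left(- \frac{163}{6}\right) \left(-1\right) - 71 = \frac{163}{6} - 71 = - \frac{263}{6}$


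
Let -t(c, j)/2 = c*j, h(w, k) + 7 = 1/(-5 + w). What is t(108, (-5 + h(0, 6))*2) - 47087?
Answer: -209083/5 ≈ -41817.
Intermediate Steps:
h(w, k) = -7 + 1/(-5 + w)
t(c, j) = -2*c*j
t(108, (-5 + h(0, 6))*2) - 47087 = -2*108*(-5 + (36 - 7*0)/(-5 + 0))*2 - 47087 = -2*108*(-5 + (36 + 0)/(-5))*2 - 47087 = -2*108*(-5 - 1/5*36)*2 - 47087 = -2*108*(-5 - 36/5)*2 - 47087 = -2*108*(-61/5*2) - 47087 = -2*108*(-122/5) - 47087 = 26352/5 - 47087 = -209083/5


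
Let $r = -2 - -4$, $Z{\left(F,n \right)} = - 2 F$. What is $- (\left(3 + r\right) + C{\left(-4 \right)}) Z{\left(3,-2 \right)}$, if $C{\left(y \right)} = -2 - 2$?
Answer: $6$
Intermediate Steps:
$C{\left(y \right)} = -4$
$r = 2$ ($r = -2 + 4 = 2$)
$- (\left(3 + r\right) + C{\left(-4 \right)}) Z{\left(3,-2 \right)} = - (\left(3 + 2\right) - 4) \left(\left(-2\right) 3\right) = - (5 - 4) \left(-6\right) = \left(-1\right) 1 \left(-6\right) = \left(-1\right) \left(-6\right) = 6$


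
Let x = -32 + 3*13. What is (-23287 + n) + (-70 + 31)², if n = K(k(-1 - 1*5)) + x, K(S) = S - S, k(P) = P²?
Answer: -21759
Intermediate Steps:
K(S) = 0
x = 7 (x = -32 + 39 = 7)
n = 7 (n = 0 + 7 = 7)
(-23287 + n) + (-70 + 31)² = (-23287 + 7) + (-70 + 31)² = -23280 + (-39)² = -23280 + 1521 = -21759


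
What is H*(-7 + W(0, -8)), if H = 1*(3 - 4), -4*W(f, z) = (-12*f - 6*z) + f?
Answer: 19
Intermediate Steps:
W(f, z) = 3*z/2 + 11*f/4 (W(f, z) = -((-12*f - 6*z) + f)/4 = -(-11*f - 6*z)/4 = 3*z/2 + 11*f/4)
H = -1 (H = 1*(-1) = -1)
H*(-7 + W(0, -8)) = -(-7 + ((3/2)*(-8) + (11/4)*0)) = -(-7 + (-12 + 0)) = -(-7 - 12) = -1*(-19) = 19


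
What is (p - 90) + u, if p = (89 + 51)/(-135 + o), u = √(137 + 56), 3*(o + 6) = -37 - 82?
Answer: -24600/271 + √193 ≈ -76.882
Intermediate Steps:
o = -137/3 (o = -6 + (-37 - 82)/3 = -6 + (⅓)*(-119) = -6 - 119/3 = -137/3 ≈ -45.667)
u = √193 ≈ 13.892
p = -210/271 (p = (89 + 51)/(-135 - 137/3) = 140/(-542/3) = 140*(-3/542) = -210/271 ≈ -0.77491)
(p - 90) + u = (-210/271 - 90) + √193 = -24600/271 + √193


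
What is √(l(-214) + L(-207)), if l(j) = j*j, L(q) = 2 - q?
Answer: √46005 ≈ 214.49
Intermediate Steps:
l(j) = j²
√(l(-214) + L(-207)) = √((-214)² + (2 - 1*(-207))) = √(45796 + (2 + 207)) = √(45796 + 209) = √46005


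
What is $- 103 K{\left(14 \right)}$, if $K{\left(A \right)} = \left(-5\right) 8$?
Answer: $4120$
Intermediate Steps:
$K{\left(A \right)} = -40$
$- 103 K{\left(14 \right)} = \left(-103\right) \left(-40\right) = 4120$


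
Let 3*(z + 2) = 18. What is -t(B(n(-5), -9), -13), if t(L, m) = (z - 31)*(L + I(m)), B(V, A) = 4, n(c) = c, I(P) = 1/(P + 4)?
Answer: 105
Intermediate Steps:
I(P) = 1/(4 + P)
z = 4 (z = -2 + (⅓)*18 = -2 + 6 = 4)
t(L, m) = -27*L - 27/(4 + m) (t(L, m) = (4 - 31)*(L + 1/(4 + m)) = -27*(L + 1/(4 + m)) = -27*L - 27/(4 + m))
-t(B(n(-5), -9), -13) = -27*(-1 - 1*4*(4 - 13))/(4 - 13) = -27*(-1 - 1*4*(-9))/(-9) = -27*(-1)*(-1 + 36)/9 = -27*(-1)*35/9 = -1*(-105) = 105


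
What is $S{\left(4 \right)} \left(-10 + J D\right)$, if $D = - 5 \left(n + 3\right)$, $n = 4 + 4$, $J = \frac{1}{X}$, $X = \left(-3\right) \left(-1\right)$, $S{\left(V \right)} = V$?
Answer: $- \frac{340}{3} \approx -113.33$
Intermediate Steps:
$X = 3$
$J = \frac{1}{3} \approx 0.33333$
$n = 8$
$D = -55$ ($D = - 5 \left(8 + 3\right) = \left(-5\right) 11 = -55$)
$S{\left(4 \right)} \left(-10 + J D\right) = 4 \left(-10 + \frac{1}{3} \left(-55\right)\right) = 4 \left(-10 - \frac{55}{3}\right) = 4 \left(- \frac{85}{3}\right) = - \frac{340}{3}$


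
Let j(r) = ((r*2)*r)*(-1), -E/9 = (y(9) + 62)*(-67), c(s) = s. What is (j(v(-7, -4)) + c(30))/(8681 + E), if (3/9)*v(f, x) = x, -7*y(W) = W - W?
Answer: -258/46067 ≈ -0.0056005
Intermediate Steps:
y(W) = 0 (y(W) = -(W - W)/7 = -⅐*0 = 0)
v(f, x) = 3*x
E = 37386 (E = -9*(0 + 62)*(-67) = -558*(-67) = -9*(-4154) = 37386)
j(r) = -2*r² (j(r) = ((2*r)*r)*(-1) = (2*r²)*(-1) = -2*r²)
(j(v(-7, -4)) + c(30))/(8681 + E) = (-2*(3*(-4))² + 30)/(8681 + 37386) = (-2*(-12)² + 30)/46067 = (-2*144 + 30)*(1/46067) = (-288 + 30)*(1/46067) = -258*1/46067 = -258/46067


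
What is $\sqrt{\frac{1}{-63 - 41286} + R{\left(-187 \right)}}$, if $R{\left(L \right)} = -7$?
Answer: $\frac{538 i \sqrt{41349}}{41349} \approx 2.6458 i$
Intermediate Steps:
$\sqrt{\frac{1}{-63 - 41286} + R{\left(-187 \right)}} = \sqrt{\frac{1}{-63 - 41286} - 7} = \sqrt{\frac{1}{-41349} - 7} = \sqrt{- \frac{1}{41349} - 7} = \sqrt{- \frac{289444}{41349}} = \frac{538 i \sqrt{41349}}{41349}$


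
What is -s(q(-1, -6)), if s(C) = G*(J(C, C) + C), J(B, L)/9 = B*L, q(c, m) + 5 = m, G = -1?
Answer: 1078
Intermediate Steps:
q(c, m) = -5 + m
J(B, L) = 9*B*L (J(B, L) = 9*(B*L) = 9*B*L)
s(C) = -C - 9*C**2 (s(C) = -(9*C*C + C) = -(9*C**2 + C) = -(C + 9*C**2) = -C - 9*C**2)
-s(q(-1, -6)) = -(-5 - 6)*(-1 - 9*(-5 - 6)) = -(-11)*(-1 - 9*(-11)) = -(-11)*(-1 + 99) = -(-11)*98 = -1*(-1078) = 1078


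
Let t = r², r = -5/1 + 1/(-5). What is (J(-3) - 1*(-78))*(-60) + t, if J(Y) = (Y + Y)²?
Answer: -170324/25 ≈ -6813.0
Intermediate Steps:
J(Y) = 4*Y² (J(Y) = (2*Y)² = 4*Y²)
r = -26/5 (r = -5*1 + 1*(-⅕) = -5 - ⅕ = -26/5 ≈ -5.2000)
t = 676/25 (t = (-26/5)² = 676/25 ≈ 27.040)
(J(-3) - 1*(-78))*(-60) + t = (4*(-3)² - 1*(-78))*(-60) + 676/25 = (4*9 + 78)*(-60) + 676/25 = (36 + 78)*(-60) + 676/25 = 114*(-60) + 676/25 = -6840 + 676/25 = -170324/25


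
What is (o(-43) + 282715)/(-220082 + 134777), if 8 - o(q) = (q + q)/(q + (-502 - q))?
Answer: -14192686/4282311 ≈ -3.3143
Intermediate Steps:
o(q) = 8 + q/251 (o(q) = 8 - (q + q)/(q + (-502 - q)) = 8 - 2*q/(-502) = 8 - 2*q*(-1)/502 = 8 - (-1)*q/251 = 8 + q/251)
(o(-43) + 282715)/(-220082 + 134777) = ((8 + (1/251)*(-43)) + 282715)/(-220082 + 134777) = ((8 - 43/251) + 282715)/(-85305) = (1965/251 + 282715)*(-1/85305) = (70963430/251)*(-1/85305) = -14192686/4282311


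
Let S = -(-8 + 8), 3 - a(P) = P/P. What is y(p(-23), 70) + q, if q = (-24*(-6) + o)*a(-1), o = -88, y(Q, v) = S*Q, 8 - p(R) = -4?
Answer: 112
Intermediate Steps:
a(P) = 2 (a(P) = 3 - P/P = 3 - 1*1 = 3 - 1 = 2)
S = 0 (S = -1*0 = 0)
p(R) = 12 (p(R) = 8 - 1*(-4) = 8 + 4 = 12)
y(Q, v) = 0 (y(Q, v) = 0*Q = 0)
q = 112 (q = (-24*(-6) - 88)*2 = (144 - 88)*2 = 56*2 = 112)
y(p(-23), 70) + q = 0 + 112 = 112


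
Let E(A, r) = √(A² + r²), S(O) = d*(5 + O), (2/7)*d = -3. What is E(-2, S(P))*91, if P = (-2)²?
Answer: 91*√35737/2 ≈ 8601.4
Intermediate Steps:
d = -21/2 (d = (7/2)*(-3) = -21/2 ≈ -10.500)
P = 4
S(O) = -105/2 - 21*O/2 (S(O) = -21*(5 + O)/2 = -105/2 - 21*O/2)
E(-2, S(P))*91 = √((-2)² + (-105/2 - 21/2*4)²)*91 = √(4 + (-105/2 - 42)²)*91 = √(4 + (-189/2)²)*91 = √(4 + 35721/4)*91 = √(35737/4)*91 = (√35737/2)*91 = 91*√35737/2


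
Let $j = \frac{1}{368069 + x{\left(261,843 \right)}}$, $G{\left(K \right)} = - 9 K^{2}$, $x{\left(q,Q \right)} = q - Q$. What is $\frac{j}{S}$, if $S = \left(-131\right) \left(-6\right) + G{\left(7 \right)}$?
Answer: $\frac{1}{126783015} \approx 7.8875 \cdot 10^{-9}$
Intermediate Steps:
$S = 345$ ($S = \left(-131\right) \left(-6\right) - 9 \cdot 7^{2} = 786 - 441 = 345$)
$j = \frac{1}{367487}$ ($j = \frac{1}{368069 + \left(261 - 843\right)} = \frac{1}{368069 - 582} = \frac{1}{367487} \approx 2.7212 \cdot 10^{-6}$)
$\frac{j}{S} = \frac{1}{367487 \cdot 345} = \frac{1}{367487} \cdot \frac{1}{345} = \frac{1}{126783015}$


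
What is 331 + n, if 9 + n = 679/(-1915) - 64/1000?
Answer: 15395711/47875 ≈ 321.58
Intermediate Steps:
n = -450914/47875 (n = -9 + (679/(-1915) - 64/1000) = -9 + (679*(-1/1915) - 64*1/1000) = -9 + (-679/1915 - 8/125) = -9 - 20039/47875 = -450914/47875 ≈ -9.4186)
331 + n = 331 - 450914/47875 = 15395711/47875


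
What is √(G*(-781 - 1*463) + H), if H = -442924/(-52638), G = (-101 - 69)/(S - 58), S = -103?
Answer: I*√23433810281844942/4237359 ≈ 36.127*I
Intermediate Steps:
G = 170/161 (G = (-101 - 69)/(-103 - 58) = -170/(-161) = -170*(-1/161) = 170/161 ≈ 1.0559)
H = 221462/26319 (H = -442924*(-1/52638) = 221462/26319 ≈ 8.4145)
√(G*(-781 - 1*463) + H) = √(170*(-781 - 1*463)/161 + 221462/26319) = √(170*(-781 - 463)/161 + 221462/26319) = √((170/161)*(-1244) + 221462/26319) = √(-211480/161 + 221462/26319) = √(-5530286738/4237359) = I*√23433810281844942/4237359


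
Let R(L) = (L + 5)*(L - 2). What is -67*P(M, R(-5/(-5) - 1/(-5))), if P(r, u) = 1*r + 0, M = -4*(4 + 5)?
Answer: 2412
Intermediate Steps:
R(L) = (-2 + L)*(5 + L) (R(L) = (5 + L)*(-2 + L) = (-2 + L)*(5 + L))
M = -36 (M = -4*9 = -36)
P(r, u) = r (P(r, u) = r + 0 = r)
-67*P(M, R(-5/(-5) - 1/(-5))) = -67*(-36) = 2412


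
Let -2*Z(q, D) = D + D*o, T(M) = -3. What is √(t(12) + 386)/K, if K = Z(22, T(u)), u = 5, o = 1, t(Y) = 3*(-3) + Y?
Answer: √389/3 ≈ 6.5744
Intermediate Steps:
t(Y) = -9 + Y
Z(q, D) = -D (Z(q, D) = -(D + D*1)/2 = -(D + D)/2 = -D)
K = 3 (K = -1*(-3) = 3)
√(t(12) + 386)/K = √((-9 + 12) + 386)/3 = √(3 + 386)*(⅓) = √389*(⅓) = √389/3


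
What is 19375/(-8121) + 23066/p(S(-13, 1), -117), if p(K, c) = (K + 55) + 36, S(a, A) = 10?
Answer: 185362111/820221 ≈ 225.99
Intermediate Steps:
p(K, c) = 91 + K (p(K, c) = (55 + K) + 36 = 91 + K)
19375/(-8121) + 23066/p(S(-13, 1), -117) = 19375/(-8121) + 23066/(91 + 10) = 19375*(-1/8121) + 23066/101 = -19375/8121 + 23066*(1/101) = -19375/8121 + 23066/101 = 185362111/820221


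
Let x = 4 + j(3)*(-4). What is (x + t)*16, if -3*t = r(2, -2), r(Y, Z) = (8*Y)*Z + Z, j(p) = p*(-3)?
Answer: 2464/3 ≈ 821.33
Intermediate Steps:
j(p) = -3*p
x = 40 (x = 4 - 3*3*(-4) = 4 - 9*(-4) = 4 + 36 = 40)
r(Y, Z) = Z + 8*Y*Z (r(Y, Z) = 8*Y*Z + Z = Z + 8*Y*Z)
t = 34/3 (t = -(-2)*(1 + 8*2)/3 = -(-2)*(1 + 16)/3 = -(-2)*17/3 = -⅓*(-34) = 34/3 ≈ 11.333)
(x + t)*16 = (40 + 34/3)*16 = (154/3)*16 = 2464/3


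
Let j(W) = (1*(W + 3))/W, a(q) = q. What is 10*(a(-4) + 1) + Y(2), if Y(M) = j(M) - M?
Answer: -59/2 ≈ -29.500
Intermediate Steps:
j(W) = (3 + W)/W (j(W) = (1*(3 + W))/W = (3 + W)/W)
Y(M) = -M + (3 + M)/M (Y(M) = (3 + M)/M - M = -M + (3 + M)/M)
10*(a(-4) + 1) + Y(2) = 10*(-4 + 1) + (1 - 1*2 + 3/2) = 10*(-3) + (1 - 2 + 3*(1/2)) = -30 + (1 - 2 + 3/2) = -30 + 1/2 = -59/2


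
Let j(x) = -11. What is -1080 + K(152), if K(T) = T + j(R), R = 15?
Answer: -939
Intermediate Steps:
K(T) = -11 + T (K(T) = T - 11 = -11 + T)
-1080 + K(152) = -1080 + (-11 + 152) = -1080 + 141 = -939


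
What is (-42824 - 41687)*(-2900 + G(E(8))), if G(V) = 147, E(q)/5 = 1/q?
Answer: 232658783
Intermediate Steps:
E(q) = 5/q
(-42824 - 41687)*(-2900 + G(E(8))) = (-42824 - 41687)*(-2900 + 147) = -84511*(-2753) = 232658783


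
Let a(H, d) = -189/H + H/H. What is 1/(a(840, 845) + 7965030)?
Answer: 40/318601231 ≈ 1.2555e-7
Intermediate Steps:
a(H, d) = 1 - 189/H (a(H, d) = -189/H + 1 = 1 - 189/H)
1/(a(840, 845) + 7965030) = 1/((-189 + 840)/840 + 7965030) = 1/((1/840)*651 + 7965030) = 1/(31/40 + 7965030) = 1/(318601231/40) = 40/318601231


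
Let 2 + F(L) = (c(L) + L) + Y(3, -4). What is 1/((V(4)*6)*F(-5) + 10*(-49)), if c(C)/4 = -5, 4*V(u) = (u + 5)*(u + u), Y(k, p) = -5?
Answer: -1/3946 ≈ -0.00025342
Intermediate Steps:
V(u) = u*(5 + u)/2 (V(u) = ((u + 5)*(u + u))/4 = ((5 + u)*(2*u))/4 = (2*u*(5 + u))/4 = u*(5 + u)/2)
c(C) = -20 (c(C) = 4*(-5) = -20)
F(L) = -27 + L (F(L) = -2 + ((-20 + L) - 5) = -2 + (-25 + L) = -27 + L)
1/((V(4)*6)*F(-5) + 10*(-49)) = 1/((((½)*4*(5 + 4))*6)*(-27 - 5) + 10*(-49)) = 1/((((½)*4*9)*6)*(-32) - 490) = 1/((18*6)*(-32) - 490) = 1/(108*(-32) - 490) = 1/(-3456 - 490) = 1/(-3946) = -1/3946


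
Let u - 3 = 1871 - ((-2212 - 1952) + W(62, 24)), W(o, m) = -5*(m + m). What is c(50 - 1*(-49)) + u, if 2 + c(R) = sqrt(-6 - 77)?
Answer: 6276 + I*sqrt(83) ≈ 6276.0 + 9.1104*I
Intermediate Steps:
W(o, m) = -10*m
u = 6278 (u = 3 + (1871 - ((-2212 - 1952) - 10*24)) = 3 + (1871 - (-4164 - 240)) = 3 + (1871 - 1*(-4404)) = 3 + (1871 + 4404) = 3 + 6275 = 6278)
c(R) = -2 + I*sqrt(83) (c(R) = -2 + sqrt(-6 - 77) = -2 + sqrt(-83) = -2 + I*sqrt(83))
c(50 - 1*(-49)) + u = (-2 + I*sqrt(83)) + 6278 = 6276 + I*sqrt(83)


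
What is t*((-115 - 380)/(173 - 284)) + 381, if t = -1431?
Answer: -222018/37 ≈ -6000.5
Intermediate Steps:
t*((-115 - 380)/(173 - 284)) + 381 = -1431*(-115 - 380)/(173 - 284) + 381 = -(-708345)/(-111) + 381 = -(-708345)*(-1)/111 + 381 = -1431*165/37 + 381 = -236115/37 + 381 = -222018/37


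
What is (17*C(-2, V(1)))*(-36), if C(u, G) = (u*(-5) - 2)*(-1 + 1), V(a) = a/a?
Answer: 0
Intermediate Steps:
V(a) = 1
C(u, G) = 0 (C(u, G) = (-5*u - 2)*0 = (-2 - 5*u)*0 = 0)
(17*C(-2, V(1)))*(-36) = (17*0)*(-36) = 0*(-36) = 0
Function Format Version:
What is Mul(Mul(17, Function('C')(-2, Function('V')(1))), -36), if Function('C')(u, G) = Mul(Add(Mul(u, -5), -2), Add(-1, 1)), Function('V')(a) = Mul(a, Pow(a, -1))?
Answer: 0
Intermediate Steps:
Function('V')(a) = 1
Function('C')(u, G) = 0 (Function('C')(u, G) = Mul(Add(Mul(-5, u), -2), 0) = Mul(Add(-2, Mul(-5, u)), 0) = 0)
Mul(Mul(17, Function('C')(-2, Function('V')(1))), -36) = Mul(Mul(17, 0), -36) = Mul(0, -36) = 0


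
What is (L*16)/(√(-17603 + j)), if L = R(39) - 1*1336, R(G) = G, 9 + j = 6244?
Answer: 5188*I*√58/203 ≈ 194.63*I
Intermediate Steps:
j = 6235 (j = -9 + 6244 = 6235)
L = -1297 (L = 39 - 1*1336 = 39 - 1336 = -1297)
(L*16)/(√(-17603 + j)) = (-1297*16)/(√(-17603 + 6235)) = -20752*(-I*√58/812) = -(-5188)*I*√58/203 = 5188*I*√58/203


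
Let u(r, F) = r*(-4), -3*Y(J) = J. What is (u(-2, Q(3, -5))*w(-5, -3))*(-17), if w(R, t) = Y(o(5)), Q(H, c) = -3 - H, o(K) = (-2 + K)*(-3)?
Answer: -408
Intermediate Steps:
o(K) = 6 - 3*K
Y(J) = -J/3
w(R, t) = 3 (w(R, t) = -(6 - 3*5)/3 = -(6 - 15)/3 = -⅓*(-9) = 3)
u(r, F) = -4*r
(u(-2, Q(3, -5))*w(-5, -3))*(-17) = (-4*(-2)*3)*(-17) = (8*3)*(-17) = 24*(-17) = -408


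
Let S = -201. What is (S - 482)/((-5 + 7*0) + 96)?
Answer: -683/91 ≈ -7.5055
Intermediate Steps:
(S - 482)/((-5 + 7*0) + 96) = (-201 - 482)/((-5 + 7*0) + 96) = -683/((-5 + 0) + 96) = -683/(-5 + 96) = -683/91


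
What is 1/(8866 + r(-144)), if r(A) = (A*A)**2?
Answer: 1/429990562 ≈ 2.3256e-9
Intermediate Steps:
r(A) = A**4 (r(A) = (A**2)**2 = A**4)
1/(8866 + r(-144)) = 1/(8866 + (-144)**4) = 1/(8866 + 429981696) = 1/429990562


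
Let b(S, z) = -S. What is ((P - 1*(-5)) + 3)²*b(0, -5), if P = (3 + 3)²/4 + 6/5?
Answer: 0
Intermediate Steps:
P = 51/5 (P = 6²*(¼) + 6*(⅕) = 36*(¼) + 6/5 = 9 + 6/5 = 51/5 ≈ 10.200)
((P - 1*(-5)) + 3)²*b(0, -5) = ((51/5 - 1*(-5)) + 3)²*(-1*0) = ((51/5 + 5) + 3)²*0 = (76/5 + 3)²*0 = (91/5)²*0 = (8281/25)*0 = 0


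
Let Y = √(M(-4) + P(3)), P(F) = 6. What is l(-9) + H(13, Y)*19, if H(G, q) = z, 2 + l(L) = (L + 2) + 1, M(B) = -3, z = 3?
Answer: 49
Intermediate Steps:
l(L) = 1 + L (l(L) = -2 + ((L + 2) + 1) = -2 + ((2 + L) + 1) = -2 + (3 + L) = 1 + L)
Y = √3 (Y = √(-3 + 6) = √3 ≈ 1.7320)
H(G, q) = 3
l(-9) + H(13, Y)*19 = (1 - 9) + 3*19 = -8 + 57 = 49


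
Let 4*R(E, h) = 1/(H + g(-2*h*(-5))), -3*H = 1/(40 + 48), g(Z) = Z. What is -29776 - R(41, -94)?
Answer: -7389241870/248161 ≈ -29776.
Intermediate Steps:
H = -1/264 (H = -1/(3*(40 + 48)) = -1/3/88 = -1/3*1/88 = -1/264 ≈ -0.0037879)
R(E, h) = 1/(4*(-1/264 + 10*h)) (R(E, h) = 1/(4*(-1/264 - 2*h*(-5))) = 1/(4*(-1/264 + 10*h)))
-29776 - R(41, -94) = -29776 - 66/(-1 + 2640*(-94)) = -29776 - 66/(-1 - 248160) = -29776 - 66/(-248161) = -29776 - 66*(-1)/248161 = -29776 - 1*(-66/248161) = -29776 + 66/248161 = -7389241870/248161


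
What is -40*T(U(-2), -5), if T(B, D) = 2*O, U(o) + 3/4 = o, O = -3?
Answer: 240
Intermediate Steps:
U(o) = -¾ + o
T(B, D) = -6 (T(B, D) = 2*(-3) = -6)
-40*T(U(-2), -5) = -40*(-6) = 240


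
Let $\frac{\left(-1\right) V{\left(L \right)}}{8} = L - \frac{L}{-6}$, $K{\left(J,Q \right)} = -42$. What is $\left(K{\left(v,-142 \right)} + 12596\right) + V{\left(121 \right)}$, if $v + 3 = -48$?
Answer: $\frac{34274}{3} \approx 11425.0$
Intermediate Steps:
$v = -51$ ($v = -3 - 48 = -51$)
$V{\left(L \right)} = - \frac{28 L}{3}$ ($V{\left(L \right)} = - 8 \left(L - \frac{L}{-6}\right) = - 8 \left(L - L \left(- \frac{1}{6}\right)\right) = - 8 \left(L - - \frac{L}{6}\right) = - 8 \left(L + \frac{L}{6}\right) = - 8 \frac{7 L}{6} = - \frac{28 L}{3}$)
$\left(K{\left(v,-142 \right)} + 12596\right) + V{\left(121 \right)} = \left(-42 + 12596\right) - \frac{3388}{3} = 12554 - \frac{3388}{3} = \frac{34274}{3}$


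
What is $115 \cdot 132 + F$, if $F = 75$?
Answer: $15255$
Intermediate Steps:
$115 \cdot 132 + F = 115 \cdot 132 + 75 = 15180 + 75 = 15255$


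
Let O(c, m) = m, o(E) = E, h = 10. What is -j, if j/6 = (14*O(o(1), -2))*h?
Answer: 1680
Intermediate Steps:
j = -1680 (j = 6*((14*(-2))*10) = 6*(-28*10) = 6*(-280) = -1680)
-j = -1*(-1680) = 1680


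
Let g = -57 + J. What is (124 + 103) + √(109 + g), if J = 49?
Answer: 227 + √101 ≈ 237.05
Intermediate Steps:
g = -8 (g = -57 + 49 = -8)
(124 + 103) + √(109 + g) = (124 + 103) + √(109 - 8) = 227 + √101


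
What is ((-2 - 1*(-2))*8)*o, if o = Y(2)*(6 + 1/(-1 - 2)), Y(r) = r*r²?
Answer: 0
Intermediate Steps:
Y(r) = r³
o = 136/3 (o = 2³*(6 + 1/(-1 - 2)) = 8*(6 + 1/(-3)) = 8*(6 - ⅓) = 8*(17/3) = 136/3 ≈ 45.333)
((-2 - 1*(-2))*8)*o = ((-2 - 1*(-2))*8)*(136/3) = ((-2 + 2)*8)*(136/3) = (0*8)*(136/3) = 0*(136/3) = 0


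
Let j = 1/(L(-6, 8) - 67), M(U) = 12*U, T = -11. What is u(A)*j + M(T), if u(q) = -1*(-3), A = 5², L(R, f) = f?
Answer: -7791/59 ≈ -132.05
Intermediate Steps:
A = 25
u(q) = 3
j = -1/59 (j = 1/(8 - 67) = 1/(-59) = -1/59 ≈ -0.016949)
u(A)*j + M(T) = 3*(-1/59) + 12*(-11) = -3/59 - 132 = -7791/59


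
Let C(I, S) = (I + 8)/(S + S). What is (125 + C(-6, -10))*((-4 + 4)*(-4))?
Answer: 0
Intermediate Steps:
C(I, S) = (8 + I)/(2*S) (C(I, S) = (8 + I)/((2*S)) = (8 + I)*(1/(2*S)) = (8 + I)/(2*S))
(125 + C(-6, -10))*((-4 + 4)*(-4)) = (125 + (½)*(8 - 6)/(-10))*((-4 + 4)*(-4)) = (125 + (½)*(-⅒)*2)*(0*(-4)) = (125 - ⅒)*0 = (1249/10)*0 = 0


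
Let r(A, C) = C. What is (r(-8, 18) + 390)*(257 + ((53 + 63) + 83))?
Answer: 186048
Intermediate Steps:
(r(-8, 18) + 390)*(257 + ((53 + 63) + 83)) = (18 + 390)*(257 + ((53 + 63) + 83)) = 408*(257 + (116 + 83)) = 408*(257 + 199) = 408*456 = 186048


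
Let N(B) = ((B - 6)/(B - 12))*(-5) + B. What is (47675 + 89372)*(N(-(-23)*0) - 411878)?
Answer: -112893973767/2 ≈ -5.6447e+10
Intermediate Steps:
N(B) = B - 5*(-6 + B)/(-12 + B) (N(B) = ((-6 + B)/(-12 + B))*(-5) + B = -5*(-6 + B)/(-12 + B) + B = B - 5*(-6 + B)/(-12 + B))
(47675 + 89372)*(N(-(-23)*0) - 411878) = (47675 + 89372)*((30 + (-(-23)*0)**2 - (-391)*(-1*0))/(-12 - (-23)*0) - 411878) = 137047*((30 + (-23*0)**2 - (-391)*0)/(-12 - 23*0) - 411878) = 137047*((30 + 0**2 - 17*0)/(-12 + 0) - 411878) = 137047*((30 + 0 + 0)/(-12) - 411878) = 137047*(-1/12*30 - 411878) = 137047*(-5/2 - 411878) = 137047*(-823761/2) = -112893973767/2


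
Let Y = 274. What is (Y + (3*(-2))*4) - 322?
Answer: -72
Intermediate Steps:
(Y + (3*(-2))*4) - 322 = (274 + (3*(-2))*4) - 322 = (274 - 6*4) - 322 = (274 - 24) - 322 = 250 - 322 = -72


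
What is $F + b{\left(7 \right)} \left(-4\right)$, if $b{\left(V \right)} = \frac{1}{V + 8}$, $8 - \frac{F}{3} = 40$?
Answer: $- \frac{1444}{15} \approx -96.267$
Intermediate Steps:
$F = -96$ ($F = 24 - 120 = -96$)
$b{\left(V \right)} = \frac{1}{8 + V}$
$F + b{\left(7 \right)} \left(-4\right) = -96 + \frac{1}{8 + 7} \left(-4\right) = -96 + \frac{1}{15} \left(-4\right) = -96 - \frac{4}{15} = - \frac{1444}{15}$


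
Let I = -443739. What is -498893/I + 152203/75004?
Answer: 41865727/13275708 ≈ 3.1536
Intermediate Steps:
-498893/I + 152203/75004 = -498893/(-443739) + 152203/75004 = -498893*(-1/443739) + 152203*(1/75004) = 199/177 + 152203/75004 = 41865727/13275708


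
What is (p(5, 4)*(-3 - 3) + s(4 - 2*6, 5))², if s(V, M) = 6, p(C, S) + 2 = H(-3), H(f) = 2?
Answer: 36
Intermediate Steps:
p(C, S) = 0 (p(C, S) = -2 + 2 = 0)
(p(5, 4)*(-3 - 3) + s(4 - 2*6, 5))² = (0*(-3 - 3) + 6)² = (0*(-6) + 6)² = (0 + 6)² = 6² = 36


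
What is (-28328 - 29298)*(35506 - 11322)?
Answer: -1393627184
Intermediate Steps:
(-28328 - 29298)*(35506 - 11322) = -57626*24184 = -1393627184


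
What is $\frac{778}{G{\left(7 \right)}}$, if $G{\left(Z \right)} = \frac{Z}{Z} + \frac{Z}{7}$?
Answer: $389$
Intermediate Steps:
$G{\left(Z \right)} = 1 + \frac{Z}{7}$ ($G{\left(Z \right)} = 1 + Z \frac{1}{7} = 1 + \frac{Z}{7}$)
$\frac{778}{G{\left(7 \right)}} = \frac{778}{1 + \frac{1}{7} \cdot 7} = \frac{778}{1 + 1} = \frac{778}{2} = 778 \cdot \frac{1}{2} = 389$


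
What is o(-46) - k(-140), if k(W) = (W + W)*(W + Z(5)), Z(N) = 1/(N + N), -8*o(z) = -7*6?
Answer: -156667/4 ≈ -39167.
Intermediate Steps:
o(z) = 21/4 (o(z) = -(-7)*6/8 = -⅛*(-42) = 21/4)
Z(N) = 1/(2*N)
k(W) = 2*W*(⅒ + W) (k(W) = (W + W)*(W + (½)/5) = (2*W)*(W + (½)*(⅕)) = (2*W)*(W + ⅒) = (2*W)*(⅒ + W) = 2*W*(⅒ + W))
o(-46) - k(-140) = 21/4 - (-140)*(1 + 10*(-140))/5 = 21/4 - (-140)*(1 - 1400)/5 = 21/4 - (-140)*(-1399)/5 = 21/4 - 1*39172 = 21/4 - 39172 = -156667/4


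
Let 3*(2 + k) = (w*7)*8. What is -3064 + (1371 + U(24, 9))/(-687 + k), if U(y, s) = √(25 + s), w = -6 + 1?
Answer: -7195321/2347 - 3*√34/2347 ≈ -3065.8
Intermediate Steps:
w = -5
k = -286/3 (k = -2 + (-5*7*8)/3 = -2 + (-35*8)/3 = -2 + (⅓)*(-280) = -2 - 280/3 = -286/3 ≈ -95.333)
-3064 + (1371 + U(24, 9))/(-687 + k) = -3064 + (1371 + √(25 + 9))/(-687 - 286/3) = -3064 + (1371 + √34)/(-2347/3) = -3064 + (1371 + √34)*(-3/2347) = -3064 + (-4113/2347 - 3*√34/2347) = -7195321/2347 - 3*√34/2347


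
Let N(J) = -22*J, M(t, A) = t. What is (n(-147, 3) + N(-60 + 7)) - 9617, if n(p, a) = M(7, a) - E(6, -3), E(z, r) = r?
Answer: -8441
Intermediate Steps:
n(p, a) = 10 (n(p, a) = 7 - 1*(-3) = 7 + 3 = 10)
(n(-147, 3) + N(-60 + 7)) - 9617 = (10 - 22*(-60 + 7)) - 9617 = (10 - 22*(-53)) - 9617 = (10 + 1166) - 9617 = 1176 - 9617 = -8441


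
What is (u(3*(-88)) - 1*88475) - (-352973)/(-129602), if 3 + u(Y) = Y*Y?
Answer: -2434537737/129602 ≈ -18785.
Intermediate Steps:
u(Y) = -3 + Y**2 (u(Y) = -3 + Y*Y = -3 + Y**2)
(u(3*(-88)) - 1*88475) - (-352973)/(-129602) = ((-3 + (3*(-88))**2) - 1*88475) - (-352973)/(-129602) = ((-3 + (-264)**2) - 88475) - (-352973)*(-1)/129602 = ((-3 + 69696) - 88475) - 1*352973/129602 = (69693 - 88475) - 352973/129602 = -18782 - 352973/129602 = -2434537737/129602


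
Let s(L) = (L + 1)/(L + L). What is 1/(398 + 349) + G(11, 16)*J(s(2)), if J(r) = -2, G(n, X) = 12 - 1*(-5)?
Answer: -25397/747 ≈ -33.999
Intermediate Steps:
G(n, X) = 17 (G(n, X) = 12 + 5 = 17)
s(L) = (1 + L)/(2*L) (s(L) = (1 + L)/((2*L)) = (1 + L)*(1/(2*L)) = (1 + L)/(2*L))
1/(398 + 349) + G(11, 16)*J(s(2)) = 1/(398 + 349) + 17*(-2) = 1/747 - 34 = -25397/747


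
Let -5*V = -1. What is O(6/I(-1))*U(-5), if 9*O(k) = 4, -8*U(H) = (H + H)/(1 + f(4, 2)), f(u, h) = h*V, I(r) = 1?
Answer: 25/63 ≈ 0.39683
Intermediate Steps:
V = ⅕ (V = -⅕*(-1) = ⅕ ≈ 0.20000)
f(u, h) = h/5 (f(u, h) = h*(⅕) = h/5)
U(H) = -5*H/28 (U(H) = -(H + H)/(8*(1 + (⅕)*2)) = -2*H/(8*(1 + ⅖)) = -2*H/(8*7/5) = -2*H*5/(8*7) = -5*H/28)
O(k) = 4/9 (O(k) = (⅑)*4 = 4/9)
O(6/I(-1))*U(-5) = 4*(-5/28*(-5))/9 = (4/9)*(25/28) = 25/63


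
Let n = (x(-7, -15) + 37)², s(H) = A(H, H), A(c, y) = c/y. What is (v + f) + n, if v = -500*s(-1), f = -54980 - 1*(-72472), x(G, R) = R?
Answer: 17476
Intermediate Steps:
s(H) = 1 (s(H) = H/H = 1)
f = 17492 (f = -54980 + 72472 = 17492)
v = -500 ≈ -500.00
n = 484 (n = (-15 + 37)² = 22² = 484)
(v + f) + n = (-500 + 17492) + 484 = 16992 + 484 = 17476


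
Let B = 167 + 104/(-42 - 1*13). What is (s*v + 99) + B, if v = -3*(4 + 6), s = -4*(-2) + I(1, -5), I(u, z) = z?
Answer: 9576/55 ≈ 174.11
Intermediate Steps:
s = 3 (s = -4*(-2) - 5 = 8 - 5 = 3)
B = 9081/55 (B = 167 + 104/(-42 - 13) = 167 + 104/(-55) = 167 + 104*(-1/55) = 167 - 104/55 = 9081/55 ≈ 165.11)
v = -30 (v = -3*10 = -30)
(s*v + 99) + B = (3*(-30) + 99) + 9081/55 = (-90 + 99) + 9081/55 = 9 + 9081/55 = 9576/55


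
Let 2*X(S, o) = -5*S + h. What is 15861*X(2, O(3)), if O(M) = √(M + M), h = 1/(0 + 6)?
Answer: -311933/4 ≈ -77983.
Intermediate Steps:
h = ⅙ (h = 1/6 = ⅙ ≈ 0.16667)
O(M) = √2*√M (O(M) = √(2*M) = √2*√M)
X(S, o) = 1/12 - 5*S/2 (X(S, o) = (-5*S + ⅙)/2 = (⅙ - 5*S)/2 = 1/12 - 5*S/2)
15861*X(2, O(3)) = 15861*(1/12 - 5/2*2) = 15861*(1/12 - 5) = 15861*(-59/12) = -311933/4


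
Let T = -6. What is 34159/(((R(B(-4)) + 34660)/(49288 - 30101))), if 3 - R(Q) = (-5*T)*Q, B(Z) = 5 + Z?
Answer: 655408733/34633 ≈ 18924.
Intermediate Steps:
R(Q) = 3 - 30*Q (R(Q) = 3 - (-5*(-6))*Q = 3 - 30*Q)
34159/(((R(B(-4)) + 34660)/(49288 - 30101))) = 34159/((((3 - 30*(5 - 4)) + 34660)/(49288 - 30101))) = 34159/((((3 - 30*1) + 34660)/19187)) = 34159/((((3 - 30) + 34660)*(1/19187))) = 34159/(((-27 + 34660)*(1/19187))) = 34159/((34633*(1/19187))) = 34159/(34633/19187) = 34159*(19187/34633) = 655408733/34633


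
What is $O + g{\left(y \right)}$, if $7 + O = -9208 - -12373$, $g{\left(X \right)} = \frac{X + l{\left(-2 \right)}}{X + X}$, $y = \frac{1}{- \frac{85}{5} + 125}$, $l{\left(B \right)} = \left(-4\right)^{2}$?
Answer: $\frac{8045}{2} \approx 4022.5$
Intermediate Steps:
$l{\left(B \right)} = 16$
$y = \frac{1}{108}$ ($y = \frac{1}{\left(-85\right) \frac{1}{5} + 125} = \frac{1}{-17 + 125} = \frac{1}{108} \approx 0.0092593$)
$g{\left(X \right)} = \frac{16 + X}{2 X}$ ($g{\left(X \right)} = \frac{X + 16}{X + X} = \frac{16 + X}{2 X}$)
$O = 3158$ ($O = -7 - -3165 = -7 + \left(-9208 + 12373\right) = -7 + 3165 = 3158$)
$O + g{\left(y \right)} = 3158 + \frac{\frac{1}{\frac{1}{108}} \left(16 + \frac{1}{108}\right)}{2} = 3158 + \frac{1}{2} \cdot 108 \cdot \frac{1729}{108} = 3158 + \frac{1729}{2} = \frac{8045}{2}$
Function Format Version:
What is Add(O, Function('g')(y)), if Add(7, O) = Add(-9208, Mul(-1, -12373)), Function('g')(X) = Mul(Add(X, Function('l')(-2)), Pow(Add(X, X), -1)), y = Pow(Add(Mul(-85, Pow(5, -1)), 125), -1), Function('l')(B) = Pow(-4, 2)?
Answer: Rational(8045, 2) ≈ 4022.5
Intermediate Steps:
Function('l')(B) = 16
y = Rational(1, 108) (y = Pow(Add(Mul(-85, Rational(1, 5)), 125), -1) = Pow(Add(-17, 125), -1) = Pow(108, -1) = Rational(1, 108) ≈ 0.0092593)
Function('g')(X) = Mul(Rational(1, 2), Pow(X, -1), Add(16, X)) (Function('g')(X) = Mul(Add(X, 16), Pow(Add(X, X), -1)) = Mul(Add(16, X), Pow(Mul(2, X), -1)) = Mul(Add(16, X), Mul(Rational(1, 2), Pow(X, -1))) = Mul(Rational(1, 2), Pow(X, -1), Add(16, X)))
O = 3158 (O = Add(-7, Add(-9208, Mul(-1, -12373))) = Add(-7, Add(-9208, 12373)) = Add(-7, 3165) = 3158)
Add(O, Function('g')(y)) = Add(3158, Mul(Rational(1, 2), Pow(Rational(1, 108), -1), Add(16, Rational(1, 108)))) = Add(3158, Mul(Rational(1, 2), 108, Rational(1729, 108))) = Add(3158, Rational(1729, 2)) = Rational(8045, 2)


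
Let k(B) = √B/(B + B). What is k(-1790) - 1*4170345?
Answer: -4170345 - I*√1790/3580 ≈ -4.1703e+6 - 0.011818*I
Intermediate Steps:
k(B) = 1/(2*√B) (k(B) = √B/((2*B)) = (1/(2*B))*√B = 1/(2*√B))
k(-1790) - 1*4170345 = 1/(2*√(-1790)) - 1*4170345 = (-I*√1790/1790)/2 - 4170345 = -I*√1790/3580 - 4170345 = -4170345 - I*√1790/3580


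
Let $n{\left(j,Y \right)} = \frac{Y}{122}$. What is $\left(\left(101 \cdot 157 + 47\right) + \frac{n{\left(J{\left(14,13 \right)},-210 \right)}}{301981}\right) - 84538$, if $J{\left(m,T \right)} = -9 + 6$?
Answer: $- \frac{1264296001299}{18420841} \approx -68634.0$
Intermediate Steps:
$J{\left(m,T \right)} = -3$
$n{\left(j,Y \right)} = \frac{Y}{122}$ ($n{\left(j,Y \right)} = Y \frac{1}{122} = \frac{Y}{122}$)
$\left(\left(101 \cdot 157 + 47\right) + \frac{n{\left(J{\left(14,13 \right)},-210 \right)}}{301981}\right) - 84538 = \left(\left(101 \cdot 157 + 47\right) + \frac{\frac{1}{122} \left(-210\right)}{301981}\right) - 84538 = \left(\left(15857 + 47\right) - \frac{105}{18420841}\right) - 84538 = \left(15904 - \frac{105}{18420841}\right) - 84538 = \frac{292965055159}{18420841} - 84538 = - \frac{1264296001299}{18420841}$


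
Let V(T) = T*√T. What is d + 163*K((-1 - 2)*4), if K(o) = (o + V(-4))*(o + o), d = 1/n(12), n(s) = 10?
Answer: 469441/10 + 31296*I ≈ 46944.0 + 31296.0*I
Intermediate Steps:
V(T) = T^(3/2)
d = ⅒ (d = 1/10 = ⅒ ≈ 0.10000)
K(o) = 2*o*(o - 8*I) (K(o) = (o + (-4)^(3/2))*(o + o) = (o - 8*I)*(2*o) = 2*o*(o - 8*I))
d + 163*K((-1 - 2)*4) = ⅒ + 163*(2*((-1 - 2)*4)*((-1 - 2)*4 - 8*I)) = ⅒ + 163*(2*(-3*4)*(-3*4 - 8*I)) = ⅒ + 163*(2*(-12)*(-12 - 8*I)) = ⅒ + 163*(288 + 192*I) = ⅒ + (46944 + 31296*I) = 469441/10 + 31296*I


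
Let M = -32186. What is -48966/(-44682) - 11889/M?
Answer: 31927939/21789922 ≈ 1.4653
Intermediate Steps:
-48966/(-44682) - 11889/M = -48966/(-44682) - 11889/(-32186) = -48966*(-1/44682) - 11889*(-1/32186) = 8161/7447 + 11889/32186 = 31927939/21789922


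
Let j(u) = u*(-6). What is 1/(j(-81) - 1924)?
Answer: -1/1438 ≈ -0.00069541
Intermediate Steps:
j(u) = -6*u
1/(j(-81) - 1924) = 1/(-6*(-81) - 1924) = 1/(486 - 1924) = 1/(-1438) = -1/1438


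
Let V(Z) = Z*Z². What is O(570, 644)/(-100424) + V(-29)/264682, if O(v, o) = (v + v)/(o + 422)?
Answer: -326399071907/3541841653636 ≈ -0.092155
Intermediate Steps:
V(Z) = Z³
O(v, o) = 2*v/(422 + o) (O(v, o) = (2*v)/(422 + o) = 2*v/(422 + o))
O(570, 644)/(-100424) + V(-29)/264682 = (2*570/(422 + 644))/(-100424) + (-29)³/264682 = (2*570/1066)*(-1/100424) - 24389*1/264682 = (2*570*(1/1066))*(-1/100424) - 24389/264682 = (570/533)*(-1/100424) - 24389/264682 = -285/26762996 - 24389/264682 = -326399071907/3541841653636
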